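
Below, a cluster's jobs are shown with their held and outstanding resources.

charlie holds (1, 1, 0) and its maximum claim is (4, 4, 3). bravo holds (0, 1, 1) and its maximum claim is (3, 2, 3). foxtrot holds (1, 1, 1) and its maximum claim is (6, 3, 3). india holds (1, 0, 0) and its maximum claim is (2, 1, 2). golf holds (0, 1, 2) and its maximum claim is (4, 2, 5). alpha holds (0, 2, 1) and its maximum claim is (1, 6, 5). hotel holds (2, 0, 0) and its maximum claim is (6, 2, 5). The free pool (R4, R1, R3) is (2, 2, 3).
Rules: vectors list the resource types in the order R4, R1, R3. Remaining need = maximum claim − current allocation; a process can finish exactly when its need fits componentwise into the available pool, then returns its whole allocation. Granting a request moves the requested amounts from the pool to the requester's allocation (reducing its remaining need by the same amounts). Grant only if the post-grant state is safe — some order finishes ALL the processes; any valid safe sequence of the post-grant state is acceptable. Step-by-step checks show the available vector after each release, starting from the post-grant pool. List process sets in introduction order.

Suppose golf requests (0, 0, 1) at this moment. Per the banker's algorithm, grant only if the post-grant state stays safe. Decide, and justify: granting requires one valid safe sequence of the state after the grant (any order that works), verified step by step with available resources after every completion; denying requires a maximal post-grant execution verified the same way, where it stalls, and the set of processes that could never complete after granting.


GRANT: granting preserves safety; a valid post-grant sequence is india, bravo, charlie, golf, alpha, hotel, foxtrot.
Key observation: (2, 2, 2) free after granting still covers india first, and each release covers the next.
Step-by-step check of the post-grant state:
  pool = (2, 2, 2)
  india needs (1, 1, 2) <= (2, 2, 2) -> finishes; pool += (1, 0, 0) = (3, 2, 2)
  bravo needs (3, 1, 2) <= (3, 2, 2) -> finishes; pool += (0, 1, 1) = (3, 3, 3)
  charlie needs (3, 3, 3) <= (3, 3, 3) -> finishes; pool += (1, 1, 0) = (4, 4, 3)
  golf needs (4, 1, 2) <= (4, 4, 3) -> finishes; pool += (0, 1, 3) = (4, 5, 6)
  alpha needs (1, 4, 4) <= (4, 5, 6) -> finishes; pool += (0, 2, 1) = (4, 7, 7)
  hotel needs (4, 2, 5) <= (4, 7, 7) -> finishes; pool += (2, 0, 0) = (6, 7, 7)
  foxtrot needs (5, 2, 2) <= (6, 7, 7) -> finishes; pool += (1, 1, 1) = (7, 8, 8)


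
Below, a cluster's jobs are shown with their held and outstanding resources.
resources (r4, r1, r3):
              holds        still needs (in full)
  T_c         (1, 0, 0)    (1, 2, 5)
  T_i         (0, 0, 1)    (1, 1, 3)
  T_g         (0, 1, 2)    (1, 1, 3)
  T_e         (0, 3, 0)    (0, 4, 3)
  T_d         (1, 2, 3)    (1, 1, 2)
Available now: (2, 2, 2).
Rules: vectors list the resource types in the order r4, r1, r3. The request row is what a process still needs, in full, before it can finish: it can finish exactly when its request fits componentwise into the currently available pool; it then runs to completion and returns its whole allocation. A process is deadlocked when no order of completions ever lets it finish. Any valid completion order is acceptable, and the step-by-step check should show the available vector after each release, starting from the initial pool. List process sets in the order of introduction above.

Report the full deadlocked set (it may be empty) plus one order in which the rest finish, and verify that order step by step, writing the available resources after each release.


Nothing here is deadlocked.
Key observation: T_d fits the free pool immediately, and its release cascades until everyone finishes.
A valid finishing order for the others: T_d, T_g, T_e, T_i, T_c. Walking it through:
  pool = (2, 2, 2)
  run T_d (needs (1, 1, 2), free (2, 2, 2)); after release of (1, 2, 3) the pool is (3, 4, 5)
  run T_g (needs (1, 1, 3), free (3, 4, 5)); after release of (0, 1, 2) the pool is (3, 5, 7)
  run T_e (needs (0, 4, 3), free (3, 5, 7)); after release of (0, 3, 0) the pool is (3, 8, 7)
  run T_i (needs (1, 1, 3), free (3, 8, 7)); after release of (0, 0, 1) the pool is (3, 8, 8)
  run T_c (needs (1, 2, 5), free (3, 8, 8)); after release of (1, 0, 0) the pool is (4, 8, 8)


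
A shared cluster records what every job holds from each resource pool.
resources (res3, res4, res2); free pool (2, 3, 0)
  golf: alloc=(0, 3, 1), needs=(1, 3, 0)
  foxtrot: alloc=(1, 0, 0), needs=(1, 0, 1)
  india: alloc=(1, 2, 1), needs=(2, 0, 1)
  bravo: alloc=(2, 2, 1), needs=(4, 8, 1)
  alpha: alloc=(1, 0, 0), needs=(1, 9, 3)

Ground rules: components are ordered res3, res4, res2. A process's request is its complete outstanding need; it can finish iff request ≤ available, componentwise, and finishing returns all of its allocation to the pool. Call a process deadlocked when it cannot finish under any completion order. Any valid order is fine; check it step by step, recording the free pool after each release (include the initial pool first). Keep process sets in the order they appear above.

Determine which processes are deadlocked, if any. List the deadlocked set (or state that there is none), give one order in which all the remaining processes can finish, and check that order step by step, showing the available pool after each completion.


The deadlocked set is empty.
Key observation: no deadlock: golf fits now, and the freed resources carry the rest through.
The rest can finish in the order golf, foxtrot, india, bravo, alpha. Check, step by step:
  pool = (2, 3, 0)
  golf needs (1, 3, 0) <= (2, 3, 0) -> finishes; pool += (0, 3, 1) = (2, 6, 1)
  foxtrot needs (1, 0, 1) <= (2, 6, 1) -> finishes; pool += (1, 0, 0) = (3, 6, 1)
  india needs (2, 0, 1) <= (3, 6, 1) -> finishes; pool += (1, 2, 1) = (4, 8, 2)
  bravo needs (4, 8, 1) <= (4, 8, 2) -> finishes; pool += (2, 2, 1) = (6, 10, 3)
  alpha needs (1, 9, 3) <= (6, 10, 3) -> finishes; pool += (1, 0, 0) = (7, 10, 3)


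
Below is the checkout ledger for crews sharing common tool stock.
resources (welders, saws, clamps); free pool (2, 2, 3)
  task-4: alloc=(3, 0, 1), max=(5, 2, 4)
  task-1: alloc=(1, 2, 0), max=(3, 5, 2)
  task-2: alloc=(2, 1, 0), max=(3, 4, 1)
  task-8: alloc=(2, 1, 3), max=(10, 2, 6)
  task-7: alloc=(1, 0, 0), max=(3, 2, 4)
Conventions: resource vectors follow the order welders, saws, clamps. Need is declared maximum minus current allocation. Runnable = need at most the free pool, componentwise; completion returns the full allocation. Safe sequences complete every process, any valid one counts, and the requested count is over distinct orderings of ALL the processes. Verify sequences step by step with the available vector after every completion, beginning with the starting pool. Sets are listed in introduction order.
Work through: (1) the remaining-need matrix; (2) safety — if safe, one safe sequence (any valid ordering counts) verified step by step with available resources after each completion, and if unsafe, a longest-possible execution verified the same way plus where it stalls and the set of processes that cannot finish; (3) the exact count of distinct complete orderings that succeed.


(1) Outstanding need per process (order welders, saws, clamps):
  task-4: (2, 2, 3)
  task-1: (2, 3, 2)
  task-2: (1, 3, 1)
  task-8: (8, 1, 3)
  task-7: (2, 2, 4)
(2) UNSAFE.
Key observation: after task-4, task-7 the pool peaks at (6, 2, 4), and each blocked process is short somewhere: task-1 on saws; task-2 on saws; task-8 on welders.
A maximal execution: task-4, task-7 — then nothing else fits. Verifying each step:
  pool = (2, 2, 3)
  run task-4 (needs (2, 2, 3), free (2, 2, 3)); after release of (3, 0, 1) the pool is (5, 2, 4)
  run task-7 (needs (2, 2, 4), free (5, 2, 4)); after release of (1, 0, 0) the pool is (6, 2, 4)
  task-1 still needs (2, 3, 2) but only (6, 2, 4) is free — short on saws
  task-2 still needs (1, 3, 1) but only (6, 2, 4) is free — short on saws
  task-8 still needs (8, 1, 3) but only (6, 2, 4) is free — short on welders
Permanently blocked: task-1, task-2 and task-8.
(3) Precisely 0 of the possible complete orderings are safe sequences.


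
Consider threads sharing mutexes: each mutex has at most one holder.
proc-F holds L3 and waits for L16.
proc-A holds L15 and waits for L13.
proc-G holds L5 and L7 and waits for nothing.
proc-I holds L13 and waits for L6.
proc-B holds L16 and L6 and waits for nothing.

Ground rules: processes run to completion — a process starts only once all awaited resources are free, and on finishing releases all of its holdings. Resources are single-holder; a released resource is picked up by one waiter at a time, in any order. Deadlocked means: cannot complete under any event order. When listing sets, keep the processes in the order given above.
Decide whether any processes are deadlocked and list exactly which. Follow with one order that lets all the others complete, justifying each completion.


No process is deadlocked.
Key observation: although several processes wait, no cycle exists — each chain bottoms out at a free runner.
The rest can finish in the order proc-B, proc-F, proc-G, proc-I, proc-A.
Walking it through:
  proc-B: no waits; runs immediately, freeing L16 and L6
  proc-F waits on L16 — all released -> runs and releases L3
  proc-G: no waits; runs immediately, freeing L5 and L7
  proc-I waits on L6 — all released -> runs and releases L13
  proc-A waits on L13 — all released -> runs and releases L15


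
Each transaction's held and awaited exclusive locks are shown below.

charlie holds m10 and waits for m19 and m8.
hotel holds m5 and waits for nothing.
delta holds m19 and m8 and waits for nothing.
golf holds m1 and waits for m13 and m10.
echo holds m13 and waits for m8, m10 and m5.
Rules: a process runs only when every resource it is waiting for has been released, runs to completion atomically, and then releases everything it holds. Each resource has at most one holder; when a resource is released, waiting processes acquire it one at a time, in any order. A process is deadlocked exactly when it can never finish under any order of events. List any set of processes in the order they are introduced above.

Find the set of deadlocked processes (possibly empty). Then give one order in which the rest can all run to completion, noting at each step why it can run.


Nothing here is deadlocked.
Key observation: although several processes wait, no cycle exists — each chain bottoms out at a free runner.
The rest can finish in the order delta, hotel, charlie, echo, golf.
Step-by-step check:
  delta: no waits; runs immediately, freeing m19 and m8
  hotel: no waits; runs immediately, freeing m5
  charlie: everything it awaited (m19 and m8) is free; runs, freeing m10
  echo: everything it awaited (m8, m10 and m5) is free; runs, freeing m13
  golf: everything it awaited (m13 and m10) is free; runs, freeing m1


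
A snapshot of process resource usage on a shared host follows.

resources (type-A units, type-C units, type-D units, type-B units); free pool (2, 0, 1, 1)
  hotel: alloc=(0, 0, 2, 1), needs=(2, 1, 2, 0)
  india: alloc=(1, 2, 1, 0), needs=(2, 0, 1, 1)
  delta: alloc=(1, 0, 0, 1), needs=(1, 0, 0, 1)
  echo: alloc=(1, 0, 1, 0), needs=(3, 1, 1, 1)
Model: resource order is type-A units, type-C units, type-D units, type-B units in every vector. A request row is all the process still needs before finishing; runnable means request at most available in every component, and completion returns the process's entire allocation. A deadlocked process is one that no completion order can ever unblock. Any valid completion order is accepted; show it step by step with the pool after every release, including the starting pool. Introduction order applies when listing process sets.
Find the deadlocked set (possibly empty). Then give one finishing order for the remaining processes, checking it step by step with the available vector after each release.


The deadlocked set is empty.
Key observation: there is always a runnable process — india first — so the state unwinds completely.
The rest can finish in the order india, hotel, echo, delta. Step-by-step check:
  pool = (2, 0, 1, 1)
  india needs (2, 0, 1, 1) <= (2, 0, 1, 1) -> finishes; pool += (1, 2, 1, 0) = (3, 2, 2, 1)
  hotel needs (2, 1, 2, 0) <= (3, 2, 2, 1) -> finishes; pool += (0, 0, 2, 1) = (3, 2, 4, 2)
  echo needs (3, 1, 1, 1) <= (3, 2, 4, 2) -> finishes; pool += (1, 0, 1, 0) = (4, 2, 5, 2)
  delta needs (1, 0, 0, 1) <= (4, 2, 5, 2) -> finishes; pool += (1, 0, 0, 1) = (5, 2, 5, 3)


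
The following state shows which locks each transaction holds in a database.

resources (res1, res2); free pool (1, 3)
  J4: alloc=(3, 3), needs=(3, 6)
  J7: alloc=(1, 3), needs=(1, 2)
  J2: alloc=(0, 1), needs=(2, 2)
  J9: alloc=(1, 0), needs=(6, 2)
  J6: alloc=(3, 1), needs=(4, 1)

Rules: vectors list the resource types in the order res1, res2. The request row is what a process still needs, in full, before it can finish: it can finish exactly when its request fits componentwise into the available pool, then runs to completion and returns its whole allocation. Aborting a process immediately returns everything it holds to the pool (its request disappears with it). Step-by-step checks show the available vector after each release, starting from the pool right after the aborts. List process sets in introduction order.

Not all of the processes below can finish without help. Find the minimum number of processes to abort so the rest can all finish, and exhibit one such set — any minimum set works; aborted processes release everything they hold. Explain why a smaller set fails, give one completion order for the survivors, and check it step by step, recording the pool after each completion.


Abort J9.
Key observation: the returned (1, 0) from J9 is what brings J4 — unrunnable before, under any order — into play at step 2.
Why nothing smaller works: aborting no one leaves the state deadlocked as given.
One survivor order: J7, J4, J2, J6. Verifying each step (post-abort pool first):
  pool = (2, 3)
  J7 needs (1, 2) <= (2, 3) -> finishes; pool += (1, 3) = (3, 6)
  J4 needs (3, 6) <= (3, 6) -> finishes; pool += (3, 3) = (6, 9)
  J2 needs (2, 2) <= (6, 9) -> finishes; pool += (0, 1) = (6, 10)
  J6 needs (4, 1) <= (6, 10) -> finishes; pool += (3, 1) = (9, 11)


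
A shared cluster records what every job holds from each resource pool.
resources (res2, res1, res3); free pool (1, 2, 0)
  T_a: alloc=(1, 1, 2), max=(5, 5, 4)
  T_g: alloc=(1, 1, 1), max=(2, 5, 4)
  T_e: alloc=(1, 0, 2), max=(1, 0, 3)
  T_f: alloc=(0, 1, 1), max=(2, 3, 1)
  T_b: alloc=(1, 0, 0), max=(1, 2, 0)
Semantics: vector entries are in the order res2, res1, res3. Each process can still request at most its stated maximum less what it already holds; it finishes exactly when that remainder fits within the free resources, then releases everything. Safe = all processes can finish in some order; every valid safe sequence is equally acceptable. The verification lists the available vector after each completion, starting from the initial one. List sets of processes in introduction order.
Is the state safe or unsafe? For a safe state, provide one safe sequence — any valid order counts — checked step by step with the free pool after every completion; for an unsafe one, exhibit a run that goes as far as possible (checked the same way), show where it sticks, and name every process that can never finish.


UNSAFE — no complete ordering exists.
Key observation: even finishing T_b, T_f, T_e leaves just (3, 3, 3) free — too little res1 for any of the remaining processes.
The run T_b, T_f, T_e cannot be extended any further. Verifying each step:
  pool = (1, 2, 0)
  run T_b (needs (0, 2, 0), free (1, 2, 0)); after release of (1, 0, 0) the pool is (2, 2, 0)
  run T_f (needs (2, 2, 0), free (2, 2, 0)); after release of (0, 1, 1) the pool is (2, 3, 1)
  run T_e (needs (0, 0, 1), free (2, 3, 1)); after release of (1, 0, 2) the pool is (3, 3, 3)
  T_a still needs (4, 4, 2) but only (3, 3, 3) is free — short on res2 and res1
  T_g still needs (1, 4, 3) but only (3, 3, 3) is free — short on res1
Permanently blocked: T_a and T_g.


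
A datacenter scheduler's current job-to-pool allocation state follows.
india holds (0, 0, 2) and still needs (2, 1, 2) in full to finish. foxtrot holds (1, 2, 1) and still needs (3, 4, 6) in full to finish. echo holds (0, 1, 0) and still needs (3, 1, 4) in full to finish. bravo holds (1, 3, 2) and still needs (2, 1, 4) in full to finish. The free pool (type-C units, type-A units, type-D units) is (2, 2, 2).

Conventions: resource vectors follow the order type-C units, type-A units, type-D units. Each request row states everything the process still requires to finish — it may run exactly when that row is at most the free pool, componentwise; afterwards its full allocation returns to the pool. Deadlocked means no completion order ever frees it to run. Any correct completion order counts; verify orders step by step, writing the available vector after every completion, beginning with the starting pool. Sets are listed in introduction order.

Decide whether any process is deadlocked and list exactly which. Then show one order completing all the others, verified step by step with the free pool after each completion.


Nothing here is deadlocked.
Key observation: india can run right away; the returned allocation unlocks the remaining processes in turn.
The rest can finish in the order india, bravo, foxtrot, echo. Walking it through:
  pool = (2, 2, 2)
  india needs (2, 1, 2) <= (2, 2, 2) -> finishes; pool += (0, 0, 2) = (2, 2, 4)
  bravo needs (2, 1, 4) <= (2, 2, 4) -> finishes; pool += (1, 3, 2) = (3, 5, 6)
  foxtrot needs (3, 4, 6) <= (3, 5, 6) -> finishes; pool += (1, 2, 1) = (4, 7, 7)
  echo needs (3, 1, 4) <= (4, 7, 7) -> finishes; pool += (0, 1, 0) = (4, 8, 7)


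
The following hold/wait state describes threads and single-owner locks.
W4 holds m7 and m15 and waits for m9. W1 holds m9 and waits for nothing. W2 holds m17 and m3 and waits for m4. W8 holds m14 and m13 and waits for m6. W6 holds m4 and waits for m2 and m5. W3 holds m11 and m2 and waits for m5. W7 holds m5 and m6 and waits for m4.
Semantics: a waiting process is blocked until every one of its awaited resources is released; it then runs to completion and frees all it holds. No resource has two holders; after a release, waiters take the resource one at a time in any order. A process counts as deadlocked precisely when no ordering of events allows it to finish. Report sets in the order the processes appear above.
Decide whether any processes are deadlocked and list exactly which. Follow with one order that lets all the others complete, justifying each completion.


Deadlocked: W2, W8, W6, W3 and W7.
Key observation: W6 -> W3 -> W7 -> W6 is a circular wait — nothing in it can go first; W2 and W8 wait into the deadlock from upstream.
One completion order for the rest: W1, W4.
Step-by-step check:
  W1: no waits; runs immediately, freeing m9
  W4 waits on m9 — all released -> runs and releases m7 and m15


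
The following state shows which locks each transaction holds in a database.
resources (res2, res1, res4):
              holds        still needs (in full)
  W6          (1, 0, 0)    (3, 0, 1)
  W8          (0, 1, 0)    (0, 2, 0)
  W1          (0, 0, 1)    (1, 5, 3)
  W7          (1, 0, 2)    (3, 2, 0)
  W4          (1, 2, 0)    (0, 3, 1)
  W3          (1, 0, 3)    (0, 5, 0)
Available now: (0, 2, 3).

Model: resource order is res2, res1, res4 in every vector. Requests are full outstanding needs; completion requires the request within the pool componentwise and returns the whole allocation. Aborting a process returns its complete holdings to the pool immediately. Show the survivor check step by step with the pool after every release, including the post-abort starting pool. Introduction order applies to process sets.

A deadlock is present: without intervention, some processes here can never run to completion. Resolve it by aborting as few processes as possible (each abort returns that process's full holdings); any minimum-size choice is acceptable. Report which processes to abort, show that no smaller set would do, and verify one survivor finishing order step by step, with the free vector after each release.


Abort W7.
Key observation: the returned (1, 0, 2) from W7 is what brings W6 — unrunnable before, under any order — into play at step 5.
Minimality: the empty abort set fails — the state is deadlocked as it stands.
One survivor order: W8, W4, W1, W3, W6. Walking it through (post-abort pool first):
  pool = (1, 2, 5)
  W8: need (0, 2, 0) fits (1, 2, 5); releases (0, 1, 0), pool now (1, 3, 5)
  W4: need (0, 3, 1) fits (1, 3, 5); releases (1, 2, 0), pool now (2, 5, 5)
  W1: need (1, 5, 3) fits (2, 5, 5); releases (0, 0, 1), pool now (2, 5, 6)
  W3: need (0, 5, 0) fits (2, 5, 6); releases (1, 0, 3), pool now (3, 5, 9)
  W6: need (3, 0, 1) fits (3, 5, 9); releases (1, 0, 0), pool now (4, 5, 9)


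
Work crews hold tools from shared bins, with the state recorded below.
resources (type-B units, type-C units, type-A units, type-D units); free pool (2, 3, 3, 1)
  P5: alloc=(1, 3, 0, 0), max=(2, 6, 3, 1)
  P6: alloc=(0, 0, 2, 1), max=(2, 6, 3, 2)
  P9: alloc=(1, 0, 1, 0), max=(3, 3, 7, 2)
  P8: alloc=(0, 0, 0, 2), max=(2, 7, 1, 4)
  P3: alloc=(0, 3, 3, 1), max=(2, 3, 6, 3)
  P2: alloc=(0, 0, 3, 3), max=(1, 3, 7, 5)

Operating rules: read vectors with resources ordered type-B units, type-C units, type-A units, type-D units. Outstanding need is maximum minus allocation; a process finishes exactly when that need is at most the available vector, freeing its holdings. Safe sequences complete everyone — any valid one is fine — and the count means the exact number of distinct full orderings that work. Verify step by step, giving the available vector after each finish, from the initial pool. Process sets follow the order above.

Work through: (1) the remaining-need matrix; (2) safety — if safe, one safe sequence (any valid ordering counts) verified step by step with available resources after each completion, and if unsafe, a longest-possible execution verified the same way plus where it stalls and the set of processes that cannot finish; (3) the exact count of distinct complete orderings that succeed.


(1) Remaining need (order type-B units, type-C units, type-A units, type-D units):
  P5: (1, 3, 3, 1)
  P6: (2, 6, 1, 1)
  P9: (2, 3, 6, 2)
  P8: (2, 7, 1, 2)
  P3: (2, 0, 3, 2)
  P2: (1, 3, 4, 2)
(2) SAFE — a valid safe sequence is P5, P6, P3, P2, P9, P8.
Key observation: P5 marks the first exact bind of the order: its need (1, 3, 3, 1) fits the free (2, 3, 3, 1) with zero slack on a requested resource.
Verifying each step:
  pool = (2, 3, 3, 1)
  run P5 (needs (1, 3, 3, 1), free (2, 3, 3, 1)); after release of (1, 3, 0, 0) the pool is (3, 6, 3, 1)
  run P6 (needs (2, 6, 1, 1), free (3, 6, 3, 1)); after release of (0, 0, 2, 1) the pool is (3, 6, 5, 2)
  run P3 (needs (2, 0, 3, 2), free (3, 6, 5, 2)); after release of (0, 3, 3, 1) the pool is (3, 9, 8, 3)
  run P2 (needs (1, 3, 4, 2), free (3, 9, 8, 3)); after release of (0, 0, 3, 3) the pool is (3, 9, 11, 6)
  run P9 (needs (2, 3, 6, 2), free (3, 9, 11, 6)); after release of (1, 0, 1, 0) the pool is (4, 9, 12, 6)
  run P8 (needs (2, 7, 1, 2), free (4, 9, 12, 6)); after release of (0, 0, 0, 2) the pool is (4, 9, 12, 8)
(3) The exact count: 9 of the possible complete orderings are safe sequences.


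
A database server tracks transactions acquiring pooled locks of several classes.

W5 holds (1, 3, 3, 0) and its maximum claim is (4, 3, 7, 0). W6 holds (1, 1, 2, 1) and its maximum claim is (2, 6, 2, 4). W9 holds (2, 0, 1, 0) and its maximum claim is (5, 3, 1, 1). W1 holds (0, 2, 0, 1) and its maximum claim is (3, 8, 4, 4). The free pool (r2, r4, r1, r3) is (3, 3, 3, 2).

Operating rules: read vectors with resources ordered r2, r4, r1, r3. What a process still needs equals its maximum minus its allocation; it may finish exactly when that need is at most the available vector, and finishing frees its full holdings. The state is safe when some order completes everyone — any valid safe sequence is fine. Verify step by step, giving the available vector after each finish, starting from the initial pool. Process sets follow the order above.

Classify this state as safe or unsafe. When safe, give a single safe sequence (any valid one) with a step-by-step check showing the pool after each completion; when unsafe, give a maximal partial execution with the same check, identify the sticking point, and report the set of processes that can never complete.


The state is UNSAFE.
Key observation: W9, W5 can finish, but then (6, 6, 7, 2) is all there is, and the blocked group's r3 demands exceed it.
The run W9, W5 cannot be extended any further. Verifying each step:
  pool = (3, 3, 3, 2)
  run W9 (needs (3, 3, 0, 1), free (3, 3, 3, 2)); after release of (2, 0, 1, 0) the pool is (5, 3, 4, 2)
  run W5 (needs (3, 0, 4, 0), free (5, 3, 4, 2)); after release of (1, 3, 3, 0) the pool is (6, 6, 7, 2)
  W6 still needs (1, 5, 0, 3) but only (6, 6, 7, 2) is free — short on r3
  W1 still needs (3, 6, 4, 3) but only (6, 6, 7, 2) is free — short on r3
Processes that can never finish: W6 and W1.


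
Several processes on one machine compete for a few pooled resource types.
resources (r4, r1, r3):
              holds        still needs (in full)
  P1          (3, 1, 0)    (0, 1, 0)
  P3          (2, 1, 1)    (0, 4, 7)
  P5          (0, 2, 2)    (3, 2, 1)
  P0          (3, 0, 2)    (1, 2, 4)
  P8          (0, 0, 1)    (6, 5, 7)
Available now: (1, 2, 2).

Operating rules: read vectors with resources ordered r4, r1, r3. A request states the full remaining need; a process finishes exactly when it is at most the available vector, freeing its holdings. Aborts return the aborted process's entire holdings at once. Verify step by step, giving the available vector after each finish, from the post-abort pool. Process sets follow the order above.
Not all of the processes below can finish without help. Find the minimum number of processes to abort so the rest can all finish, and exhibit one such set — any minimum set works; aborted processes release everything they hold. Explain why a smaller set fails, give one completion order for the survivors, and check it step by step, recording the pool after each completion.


Abort P3.
Key observation: P8 could never have finished before the abort; with (2, 1, 1) returned by P3, it fits at step 3.
Why nothing smaller works: aborting no one leaves the state deadlocked as given.
One survivor order: P5, P0, P8, P1. Step-by-step check (post-abort pool first):
  pool = (3, 3, 3)
  P5: need (3, 2, 1) fits (3, 3, 3); releases (0, 2, 2), pool now (3, 5, 5)
  P0: need (1, 2, 4) fits (3, 5, 5); releases (3, 0, 2), pool now (6, 5, 7)
  P8: need (6, 5, 7) fits (6, 5, 7); releases (0, 0, 1), pool now (6, 5, 8)
  P1: need (0, 1, 0) fits (6, 5, 8); releases (3, 1, 0), pool now (9, 6, 8)


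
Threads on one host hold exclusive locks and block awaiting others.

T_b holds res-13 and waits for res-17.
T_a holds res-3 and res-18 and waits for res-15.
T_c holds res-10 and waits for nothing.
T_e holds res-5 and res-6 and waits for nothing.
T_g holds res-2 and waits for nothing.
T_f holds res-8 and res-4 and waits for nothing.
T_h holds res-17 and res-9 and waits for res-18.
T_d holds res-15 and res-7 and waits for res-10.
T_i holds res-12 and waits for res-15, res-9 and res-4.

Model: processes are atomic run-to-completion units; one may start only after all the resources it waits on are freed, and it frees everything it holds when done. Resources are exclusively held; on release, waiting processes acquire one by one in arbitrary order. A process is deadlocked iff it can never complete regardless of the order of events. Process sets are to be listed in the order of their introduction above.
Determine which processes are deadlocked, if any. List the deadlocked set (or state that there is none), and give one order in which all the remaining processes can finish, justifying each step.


Nothing here is deadlocked.
Key observation: every chain of waits terminates; starting from the processes that wait on nothing, all the rest unlock in turn.
The rest can finish in the order T_c, T_d, T_a, T_h, T_f, T_b, T_g, T_i, T_e.
Step-by-step check:
  T_c waits on nothing -> runs at once and releases res-10
  T_d: everything it awaited (res-10) is free; runs, freeing res-15 and res-7
  T_a: everything it awaited (res-15) is free; runs, freeing res-3 and res-18
  T_h: everything it awaited (res-18) is free; runs, freeing res-17 and res-9
  T_f waits on nothing -> runs at once and releases res-8 and res-4
  T_b: everything it awaited (res-17) is free; runs, freeing res-13
  T_g waits on nothing -> runs at once and releases res-2
  T_i: everything it awaited (res-15, res-9 and res-4) is free; runs, freeing res-12
  T_e waits on nothing -> runs at once and releases res-5 and res-6


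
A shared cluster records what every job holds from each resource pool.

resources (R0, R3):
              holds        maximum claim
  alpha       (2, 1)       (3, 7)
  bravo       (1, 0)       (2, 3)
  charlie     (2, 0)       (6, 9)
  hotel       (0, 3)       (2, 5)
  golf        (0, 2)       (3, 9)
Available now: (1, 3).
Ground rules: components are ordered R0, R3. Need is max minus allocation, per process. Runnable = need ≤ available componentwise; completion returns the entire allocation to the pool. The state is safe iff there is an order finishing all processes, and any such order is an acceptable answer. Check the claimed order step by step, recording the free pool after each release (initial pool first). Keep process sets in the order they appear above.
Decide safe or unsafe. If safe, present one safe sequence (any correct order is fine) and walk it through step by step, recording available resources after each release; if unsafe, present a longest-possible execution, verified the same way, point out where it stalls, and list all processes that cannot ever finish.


SAFE — a valid safe sequence is bravo, hotel, alpha, golf, charlie.
Key observation: reading the order forward, bravo is the first process whose need (1, 3) meets the free pool (1, 3) exactly on a resource it requests.
Walking it through:
  pool = (1, 3)
  run bravo (needs (1, 3), free (1, 3)); after release of (1, 0) the pool is (2, 3)
  run hotel (needs (2, 2), free (2, 3)); after release of (0, 3) the pool is (2, 6)
  run alpha (needs (1, 6), free (2, 6)); after release of (2, 1) the pool is (4, 7)
  run golf (needs (3, 7), free (4, 7)); after release of (0, 2) the pool is (4, 9)
  run charlie (needs (4, 9), free (4, 9)); after release of (2, 0) the pool is (6, 9)


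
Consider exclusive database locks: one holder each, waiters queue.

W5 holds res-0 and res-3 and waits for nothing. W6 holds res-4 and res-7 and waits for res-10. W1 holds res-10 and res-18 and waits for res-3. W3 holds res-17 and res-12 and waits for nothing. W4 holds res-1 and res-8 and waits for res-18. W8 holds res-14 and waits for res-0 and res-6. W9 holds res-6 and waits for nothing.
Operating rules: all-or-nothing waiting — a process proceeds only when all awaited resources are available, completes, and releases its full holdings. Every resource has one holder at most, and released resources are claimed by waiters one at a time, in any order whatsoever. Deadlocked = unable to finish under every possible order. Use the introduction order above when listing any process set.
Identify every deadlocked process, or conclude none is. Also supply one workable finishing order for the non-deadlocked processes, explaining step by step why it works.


Nothing here is deadlocked.
Key observation: there is no circular wait here — follow any chain and it reaches a process that is free to run now.
A valid finishing order for the others: W9, W5, W1, W8, W6, W4, W3.
Step-by-step check:
  run W9 (it waits on nothing); releases res-6
  run W5 (it waits on nothing); releases res-0 and res-3
  W1: everything it awaited (res-3) is free; runs, freeing res-10 and res-18
  W8: everything it awaited (res-0 and res-6) is free; runs, freeing res-14
  W6: everything it awaited (res-10) is free; runs, freeing res-4 and res-7
  W4: everything it awaited (res-18) is free; runs, freeing res-1 and res-8
  run W3 (it waits on nothing); releases res-17 and res-12


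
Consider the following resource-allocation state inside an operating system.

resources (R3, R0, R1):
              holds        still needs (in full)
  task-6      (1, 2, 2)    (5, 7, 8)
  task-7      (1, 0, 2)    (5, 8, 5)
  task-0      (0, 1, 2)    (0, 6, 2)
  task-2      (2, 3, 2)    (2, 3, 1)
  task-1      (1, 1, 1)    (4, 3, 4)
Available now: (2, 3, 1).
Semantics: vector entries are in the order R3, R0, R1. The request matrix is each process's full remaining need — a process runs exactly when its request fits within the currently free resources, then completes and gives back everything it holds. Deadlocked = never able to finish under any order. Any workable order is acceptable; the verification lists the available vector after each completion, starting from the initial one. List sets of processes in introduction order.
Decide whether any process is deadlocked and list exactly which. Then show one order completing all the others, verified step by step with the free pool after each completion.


Nothing here is deadlocked.
Key observation: there is always a runnable process — task-2 first — so the state unwinds completely.
One completion order for the rest: task-2, task-0, task-1, task-7, task-6. Check, step by step:
  pool = (2, 3, 1)
  task-2: need (2, 3, 1) fits (2, 3, 1); releases (2, 3, 2), pool now (4, 6, 3)
  task-0: need (0, 6, 2) fits (4, 6, 3); releases (0, 1, 2), pool now (4, 7, 5)
  task-1: need (4, 3, 4) fits (4, 7, 5); releases (1, 1, 1), pool now (5, 8, 6)
  task-7: need (5, 8, 5) fits (5, 8, 6); releases (1, 0, 2), pool now (6, 8, 8)
  task-6: need (5, 7, 8) fits (6, 8, 8); releases (1, 2, 2), pool now (7, 10, 10)


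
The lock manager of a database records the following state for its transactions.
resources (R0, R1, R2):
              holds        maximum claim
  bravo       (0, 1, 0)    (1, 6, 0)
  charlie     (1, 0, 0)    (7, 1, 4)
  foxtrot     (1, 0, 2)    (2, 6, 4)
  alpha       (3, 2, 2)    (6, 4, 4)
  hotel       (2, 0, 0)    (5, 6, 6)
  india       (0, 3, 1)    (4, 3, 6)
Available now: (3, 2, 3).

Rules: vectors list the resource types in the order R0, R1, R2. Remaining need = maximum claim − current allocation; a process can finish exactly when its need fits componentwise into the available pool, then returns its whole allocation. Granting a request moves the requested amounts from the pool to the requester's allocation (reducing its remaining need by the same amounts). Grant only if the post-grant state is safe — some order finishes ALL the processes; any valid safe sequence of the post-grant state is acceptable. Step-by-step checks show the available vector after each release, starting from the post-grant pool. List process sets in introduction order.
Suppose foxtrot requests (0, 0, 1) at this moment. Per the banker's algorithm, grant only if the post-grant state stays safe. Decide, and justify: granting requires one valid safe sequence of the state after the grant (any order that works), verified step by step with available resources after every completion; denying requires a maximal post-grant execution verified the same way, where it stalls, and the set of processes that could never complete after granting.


DENY — the pretend-granted state is unsafe.
Key observation: after alpha, charlie the pool peaks at (7, 4, 4), and each blocked process is short somewhere: bravo on R1; foxtrot on R1; hotel on R1, R2; india on R2.
After a pretend grant, a maximal execution: alpha, charlie — then nothing else fits. Check, step by step:
  pool = (3, 2, 2)
  alpha needs (3, 2, 2) <= (3, 2, 2) -> finishes; pool += (3, 2, 2) = (6, 4, 4)
  charlie needs (6, 1, 4) <= (6, 4, 4) -> finishes; pool += (1, 0, 0) = (7, 4, 4)
  blocked: bravo wants (1, 5, 0), pool (7, 4, 4) — not enough R1
  blocked: foxtrot wants (1, 6, 1), pool (7, 4, 4) — not enough R1
  blocked: hotel wants (3, 6, 6), pool (7, 4, 4) — not enough R1 and R2
  blocked: india wants (4, 0, 5), pool (7, 4, 4) — not enough R2
Post-grant, the permanently blocked set is bravo, foxtrot, hotel and india.


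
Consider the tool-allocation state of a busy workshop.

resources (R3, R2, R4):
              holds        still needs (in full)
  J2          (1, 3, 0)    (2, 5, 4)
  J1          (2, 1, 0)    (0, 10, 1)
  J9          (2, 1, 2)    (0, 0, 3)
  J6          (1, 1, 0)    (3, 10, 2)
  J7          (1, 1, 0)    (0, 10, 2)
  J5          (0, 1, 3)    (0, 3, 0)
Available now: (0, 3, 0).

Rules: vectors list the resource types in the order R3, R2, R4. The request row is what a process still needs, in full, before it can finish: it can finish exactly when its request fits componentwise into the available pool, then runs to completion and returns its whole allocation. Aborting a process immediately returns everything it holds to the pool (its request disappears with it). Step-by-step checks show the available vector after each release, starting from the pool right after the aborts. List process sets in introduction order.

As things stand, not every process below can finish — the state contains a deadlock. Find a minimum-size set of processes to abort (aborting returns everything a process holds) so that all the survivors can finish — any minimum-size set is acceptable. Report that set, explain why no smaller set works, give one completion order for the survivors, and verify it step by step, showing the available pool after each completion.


Minimum abort set: J1 and J6.
Key observation: aborting J1 and J6 returns (3, 2, 0), and J7 — hopeless before — runs at step 4 with the returned capacity in the pool.
No one abort is enough; case by case: J2 alone leaves J1 blocked (short on R2); J1 alone leaves J6 blocked (short on R2); J9 alone leaves J1 blocked (short on R2); J6 alone leaves J1 blocked (short on R2); J7 alone leaves J1 blocked (short on R2); J5 alone leaves J1 blocked (short on R2).
The survivors complete as J5, J9, J2, J7. Verifying each step (starting from the post-abort pool):
  pool = (3, 5, 0)
  J5 needs (0, 3, 0) <= (3, 5, 0) -> finishes; pool += (0, 1, 3) = (3, 6, 3)
  J9 needs (0, 0, 3) <= (3, 6, 3) -> finishes; pool += (2, 1, 2) = (5, 7, 5)
  J2 needs (2, 5, 4) <= (5, 7, 5) -> finishes; pool += (1, 3, 0) = (6, 10, 5)
  J7 needs (0, 10, 2) <= (6, 10, 5) -> finishes; pool += (1, 1, 0) = (7, 11, 5)


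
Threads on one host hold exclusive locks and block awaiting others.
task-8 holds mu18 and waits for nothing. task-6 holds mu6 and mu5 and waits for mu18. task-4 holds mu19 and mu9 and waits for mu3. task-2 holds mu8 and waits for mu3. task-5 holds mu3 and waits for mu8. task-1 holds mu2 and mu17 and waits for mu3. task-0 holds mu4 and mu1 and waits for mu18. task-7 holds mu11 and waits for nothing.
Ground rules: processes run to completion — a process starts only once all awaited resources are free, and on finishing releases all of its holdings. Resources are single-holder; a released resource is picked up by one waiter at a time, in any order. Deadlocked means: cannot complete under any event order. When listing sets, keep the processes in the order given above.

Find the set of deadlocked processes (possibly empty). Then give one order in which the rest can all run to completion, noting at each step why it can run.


Deadlocked set: task-4, task-2, task-5 and task-1.
Key observation: the waits loop around task-5 -> task-2 -> task-5 with no way out; task-4 and task-1 wait into the deadlock from upstream.
A valid finishing order for the others: task-8, task-7, task-6, task-0.
Step-by-step check:
  task-8 waits on nothing -> runs at once and releases mu18
  task-7 waits on nothing -> runs at once and releases mu11
  run task-6 (all its waits — mu18 — are resolved); releases mu6 and mu5
  run task-0 (all its waits — mu18 — are resolved); releases mu4 and mu1


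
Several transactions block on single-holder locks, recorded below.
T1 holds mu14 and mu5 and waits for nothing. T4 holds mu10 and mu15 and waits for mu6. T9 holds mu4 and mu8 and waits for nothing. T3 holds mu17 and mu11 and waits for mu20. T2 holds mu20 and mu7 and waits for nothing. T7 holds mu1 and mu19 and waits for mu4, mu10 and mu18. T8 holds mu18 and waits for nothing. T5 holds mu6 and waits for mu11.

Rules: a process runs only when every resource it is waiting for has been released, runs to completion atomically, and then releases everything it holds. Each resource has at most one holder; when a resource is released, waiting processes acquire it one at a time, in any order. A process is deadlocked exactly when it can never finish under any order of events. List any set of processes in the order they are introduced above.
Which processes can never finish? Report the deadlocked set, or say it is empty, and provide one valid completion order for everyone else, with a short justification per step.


No process is deadlocked.
Key observation: although several processes wait, no cycle exists — each chain bottoms out at a free runner.
A valid finishing order for the others: T1, T2, T3, T8, T9, T5, T4, T7.
Check, step by step:
  run T1 (it waits on nothing); releases mu14 and mu5
  run T2 (it waits on nothing); releases mu20 and mu7
  T3: everything it awaited (mu20) is free; runs, freeing mu17 and mu11
  run T8 (it waits on nothing); releases mu18
  run T9 (it waits on nothing); releases mu4 and mu8
  T5: everything it awaited (mu11) is free; runs, freeing mu6
  T4: everything it awaited (mu6) is free; runs, freeing mu10 and mu15
  T7: everything it awaited (mu4, mu10 and mu18) is free; runs, freeing mu1 and mu19
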